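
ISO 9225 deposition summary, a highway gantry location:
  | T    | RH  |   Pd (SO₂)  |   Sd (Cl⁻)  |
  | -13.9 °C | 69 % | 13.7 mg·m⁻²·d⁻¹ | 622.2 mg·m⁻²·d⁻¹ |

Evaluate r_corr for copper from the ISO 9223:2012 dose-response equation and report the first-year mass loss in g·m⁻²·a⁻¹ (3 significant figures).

copper: T≤10 °C ⇒ hinge +0.126·(-13.9−10) = -3.0114
  Pd branch = 0.0053·Pd^0.26·e^(0.059·RH+f) = 0.0302 μm/a
  Sd branch = 0.01025·Sd^0.27·e^(0.036·RH+0.049·T) = 0.3532 μm/a
  r_corr = 0.0302 + 0.3532 = 0.3834 μm/a
Convert to mass loss: 0.3834 μm/a × 8.96 g/cm³ = 3.436 g·m⁻²·a⁻¹

r_corr = 3.44 g·m⁻²·a⁻¹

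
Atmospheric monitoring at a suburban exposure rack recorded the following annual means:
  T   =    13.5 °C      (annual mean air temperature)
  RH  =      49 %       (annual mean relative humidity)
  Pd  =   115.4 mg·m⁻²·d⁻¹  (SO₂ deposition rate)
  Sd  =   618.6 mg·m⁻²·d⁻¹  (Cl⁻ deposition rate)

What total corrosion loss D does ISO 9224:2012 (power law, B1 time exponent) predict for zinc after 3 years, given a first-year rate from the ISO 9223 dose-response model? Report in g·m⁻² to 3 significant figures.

zinc: temperature factor f = -0.071·(3.5) = -0.2485
  sulphur-dioxide contribution → 0.7744 μm/a
  chloride contribution → 3.182 μm/a
  total first-year rate 3.957 μm/a
ISO 9224: D(t) = r_corr · t^b with b = 0.813 (zinc, B1)
  D(3) = 3.957 × 3^0.813 = 3.957 × 2.443 = 9.666 μm
  Mass loss = 9.666 μm × 7.14 g/cm³ = 69.01 g·m⁻²

D(3) = 69.0 g·m⁻²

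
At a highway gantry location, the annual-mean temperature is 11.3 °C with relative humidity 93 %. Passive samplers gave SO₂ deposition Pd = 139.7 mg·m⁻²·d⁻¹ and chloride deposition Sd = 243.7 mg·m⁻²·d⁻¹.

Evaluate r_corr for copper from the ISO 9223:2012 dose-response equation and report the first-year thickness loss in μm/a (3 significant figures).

copper: T>10 °C ⇒ hinge -0.080·(11.3−10) = -0.1040
  Pd branch = 0.0053·Pd^0.26·e^(0.059·RH+f) = 4.167 μm/a
  Cl⁻ term: 0.01025·243.7^0.27·exp(0.036·93+0.049·11.3) = 2.237
  r_corr = 4.167 + 2.237 = 6.404 μm/a

r_corr = 6.40 μm/a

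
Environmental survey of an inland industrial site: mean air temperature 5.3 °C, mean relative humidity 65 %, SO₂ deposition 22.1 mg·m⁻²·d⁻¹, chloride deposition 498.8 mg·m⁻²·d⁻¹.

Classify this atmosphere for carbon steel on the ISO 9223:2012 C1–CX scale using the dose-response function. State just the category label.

carbon steel: temperature factor f = +0.150·(-4.7) = -0.7050
  SO₂ term: 1.77·22.1^0.52·exp(0.02·65-0.7050) = 16.05
  Cl⁻ term: 0.102·498.8^0.62·exp(0.033·65+0.04·5.3) = 50.69
  sum: 16.05 + 50.69 → r_corr = 66.74 μm/a
Category bounds: 50…80 μm/a bracket r_corr ⇒ C4

C4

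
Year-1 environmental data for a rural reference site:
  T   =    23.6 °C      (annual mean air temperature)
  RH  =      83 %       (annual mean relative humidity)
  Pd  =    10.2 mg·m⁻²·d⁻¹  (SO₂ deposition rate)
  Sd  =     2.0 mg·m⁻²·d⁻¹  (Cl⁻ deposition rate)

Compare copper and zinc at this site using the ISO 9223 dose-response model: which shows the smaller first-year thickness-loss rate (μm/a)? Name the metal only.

copper: T>10 °C ⇒ hinge -0.080·(23.6−10) = -1.0880
  Pd branch = 0.0053·Pd^0.26·e^(0.059·RH+f) = 0.4373 μm/a
  Sd branch = 0.01025·Sd^0.27·e^(0.036·RH+0.049·T) = 0.7796 μm/a
  r_corr = 0.4373 + 0.7796 = 1.217 μm/a
zinc: temperature factor f = -0.071·(13.6) = -0.9656
  Pd branch = 0.0129·Pd^0.44·e^(0.046·RH+f) = 0.6211 μm/a
  Cl⁻ term: 0.0175·2.0^0.57·exp(0.008·83+0.085·23.6) = 0.3751
  sum: 0.6211 + 0.3751 → r_corr = 0.9962 μm/a
Ordering by μm/a: copper (1.22) > zinc (0.996)

zinc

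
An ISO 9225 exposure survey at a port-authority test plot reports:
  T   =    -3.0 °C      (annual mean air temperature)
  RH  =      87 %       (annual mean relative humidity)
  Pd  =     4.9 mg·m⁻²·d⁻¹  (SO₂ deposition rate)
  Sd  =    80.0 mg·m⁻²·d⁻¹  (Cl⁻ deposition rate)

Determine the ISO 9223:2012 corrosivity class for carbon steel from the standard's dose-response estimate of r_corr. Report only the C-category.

carbon steel: temperature factor f = +0.150·(-13.0) = -1.9500
  SO₂ term: 1.77·4.9^0.52·exp(0.02·87-1.9500) = 3.278
  Sd branch = 0.102·Sd^0.62·e^(0.033·RH+0.04·T) = 24.17 μm/a
  sum: 3.278 + 24.17 → r_corr = 27.45 μm/a
ISO 9223 Table 2 (carbon steel): 25 < 27.4 ≤ 50 μm/a ⇒ C3

C3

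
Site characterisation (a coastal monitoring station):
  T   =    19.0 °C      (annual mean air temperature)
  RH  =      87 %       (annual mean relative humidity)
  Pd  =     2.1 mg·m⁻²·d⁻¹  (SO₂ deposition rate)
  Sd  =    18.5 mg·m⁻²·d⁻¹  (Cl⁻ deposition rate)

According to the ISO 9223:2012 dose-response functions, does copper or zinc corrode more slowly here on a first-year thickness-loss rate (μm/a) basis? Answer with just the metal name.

copper: f(T) = -0.080·(T−10) [T>10 °C] = -0.7200
  Pd branch = 0.0053·Pd^0.26·e^(0.059·RH+f) = 0.5304 μm/a
  Sd branch = 0.01025·Sd^0.27·e^(0.036·RH+0.049·T) = 1.31 μm/a
  r_corr = 0.5304 + 1.31 = 1.841 μm/a
zinc: f(T) = -0.071·(T−10) [T>10 °C] = -0.6390
  Pd branch = 0.0129·Pd^0.44·e^(0.046·RH+f) = 0.5163 μm/a
  Cl⁻ term: 0.0175·18.5^0.57·exp(0.008·87+0.085·19.0) = 0.9311
  r_corr = 0.5163 + 0.9311 = 1.447 μm/a
Ordering by μm/a: copper (1.84) > zinc (1.45)

zinc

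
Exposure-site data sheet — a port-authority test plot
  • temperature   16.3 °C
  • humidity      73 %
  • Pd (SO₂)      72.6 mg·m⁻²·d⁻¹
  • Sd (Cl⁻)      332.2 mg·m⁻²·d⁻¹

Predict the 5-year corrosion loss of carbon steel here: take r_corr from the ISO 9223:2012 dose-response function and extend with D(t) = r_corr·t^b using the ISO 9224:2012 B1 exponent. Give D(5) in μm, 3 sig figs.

D(5) = 302 μm

carbon steel: temperature factor f = -0.054·(6.3) = -0.3402
  Pd branch = 1.77·Pd^0.52·e^(0.02·RH+f) = 50.35 μm/a
  Cl⁻ term: 0.102·332.2^0.62·exp(0.033·73+0.04·16.3) = 79.66
  sum: 50.35 + 79.66 → r_corr = 130 μm/a
Power-law: D(5) = r_corr · 5^0.523
  D(5) = 130 × 5^0.523 = 130 × 2.32 = 301.7 μm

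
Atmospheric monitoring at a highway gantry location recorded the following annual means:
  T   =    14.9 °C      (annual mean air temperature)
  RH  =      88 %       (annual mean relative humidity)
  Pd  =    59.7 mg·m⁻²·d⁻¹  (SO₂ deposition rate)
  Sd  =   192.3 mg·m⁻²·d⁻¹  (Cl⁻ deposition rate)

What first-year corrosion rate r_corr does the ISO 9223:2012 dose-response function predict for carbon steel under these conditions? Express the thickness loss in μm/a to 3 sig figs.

carbon steel: f(T) = -0.054·(T−10) [T>10 °C] = -0.2646
  Pd branch = 1.77·Pd^0.52·e^(0.02·RH+f) = 66.21 μm/a
  Sd branch = 0.102·Sd^0.62·e^(0.033·RH+0.04·T) = 88.04 μm/a
  sum: 66.21 + 88.04 → r_corr = 154.3 μm/a

r_corr = 154 μm/a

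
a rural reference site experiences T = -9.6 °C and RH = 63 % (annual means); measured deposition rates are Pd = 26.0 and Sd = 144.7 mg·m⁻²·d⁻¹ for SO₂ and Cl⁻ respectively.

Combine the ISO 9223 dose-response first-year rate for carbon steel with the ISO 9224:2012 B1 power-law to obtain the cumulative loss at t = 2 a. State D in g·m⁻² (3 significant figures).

carbon steel: T≤10 °C ⇒ hinge +0.150·(-9.6−10) = -2.9400
  SO₂ term: 1.77·26.0^0.52·exp(0.02·63-2.9400) = 1.795
  Sd branch = 0.102·Sd^0.62·e^(0.033·RH+0.04·T) = 12.14 μm/a
  r_corr = 1.795 + 12.14 = 13.94 μm/a
ISO 9224: D(t) = r_corr · t^b with b = 0.523 (carbon steel, B1)
  D(2) = 13.94 × 2^0.523 = 13.94 × 1.437 = 20.02 μm
  Mass loss = 20.02 μm × 7.85 g/cm³ = 157.2 g·m⁻²

D(2) = 157 g·m⁻²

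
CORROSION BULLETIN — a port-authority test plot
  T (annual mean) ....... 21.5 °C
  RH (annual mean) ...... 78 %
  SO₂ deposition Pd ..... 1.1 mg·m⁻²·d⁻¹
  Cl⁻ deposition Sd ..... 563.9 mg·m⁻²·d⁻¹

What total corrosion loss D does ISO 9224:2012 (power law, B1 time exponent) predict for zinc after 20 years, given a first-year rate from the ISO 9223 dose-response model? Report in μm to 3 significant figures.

zinc: T>10 °C ⇒ hinge -0.071·(21.5−10) = -0.8165
  sulphur-dioxide contribution → 0.215 μm/a
  chloride contribution → 7.514 μm/a
  total first-year rate 7.729 μm/a
ISO 9224: D(t) = r_corr · t^b with b = 0.813 (zinc, B1)
  D(20) = 7.729 × 20^0.813 = 7.729 × 11.42 = 88.28 μm

D(20) = 88.3 μm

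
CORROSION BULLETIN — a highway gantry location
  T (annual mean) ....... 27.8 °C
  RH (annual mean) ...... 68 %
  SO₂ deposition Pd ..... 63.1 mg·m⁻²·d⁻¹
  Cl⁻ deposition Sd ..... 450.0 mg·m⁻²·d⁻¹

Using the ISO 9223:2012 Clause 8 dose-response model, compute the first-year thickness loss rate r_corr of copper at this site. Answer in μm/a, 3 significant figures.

r_corr = 2.62 μm/a

copper: f(T) = -0.080·(T−10) [T>10 °C] = -1.4240
  sulphur-dioxide contribution → 0.2071 μm/a
  chloride contribution → 2.409 μm/a
  total first-year rate 2.616 μm/a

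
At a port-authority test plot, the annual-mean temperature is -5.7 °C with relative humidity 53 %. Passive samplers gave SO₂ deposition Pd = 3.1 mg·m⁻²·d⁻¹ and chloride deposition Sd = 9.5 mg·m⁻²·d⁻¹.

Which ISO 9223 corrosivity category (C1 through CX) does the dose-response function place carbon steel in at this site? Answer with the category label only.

carbon steel: T≤10 °C ⇒ hinge +0.150·(-5.7−10) = -2.3550
  sulphur-dioxide contribution → 0.8731 μm/a
  chloride contribution → 1.885 μm/a
  total first-year rate 2.758 μm/a
2.76 μm/a falls in (1.3, 25] for carbon steel → category C2

C2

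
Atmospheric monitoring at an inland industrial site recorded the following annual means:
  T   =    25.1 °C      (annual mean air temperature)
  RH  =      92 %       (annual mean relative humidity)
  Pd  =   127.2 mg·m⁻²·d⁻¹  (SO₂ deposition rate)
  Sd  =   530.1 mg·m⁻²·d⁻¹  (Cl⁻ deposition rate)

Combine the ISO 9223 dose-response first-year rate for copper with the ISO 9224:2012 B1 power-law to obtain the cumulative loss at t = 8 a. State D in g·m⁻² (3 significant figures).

D(8) = 233 g·m⁻²

copper: temperature factor f = -0.080·(15.1) = -1.2080
  Pd branch = 0.0053·Pd^0.26·e^(0.059·RH+f) = 1.271 μm/a
  Cl⁻ term: 0.01025·530.1^0.27·exp(0.036·92+0.049·25.1) = 5.234
  sum: 1.271 + 5.234 → r_corr = 6.505 μm/a
Long-term exponent b (ISO 9224 Table 2, B1) = 0.667
  D(8) = 6.505 × 8^0.667 = 6.505 × 4.003 = 26.04 μm
  Mass loss = 26.04 μm × 8.96 g/cm³ = 233.3 g·m⁻²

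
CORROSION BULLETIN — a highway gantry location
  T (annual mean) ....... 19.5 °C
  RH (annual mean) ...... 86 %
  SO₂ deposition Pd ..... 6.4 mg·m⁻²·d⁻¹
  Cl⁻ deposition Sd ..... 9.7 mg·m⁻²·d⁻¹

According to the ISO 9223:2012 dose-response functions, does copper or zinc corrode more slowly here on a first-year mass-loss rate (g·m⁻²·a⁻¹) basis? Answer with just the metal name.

copper: T>10 °C ⇒ hinge -0.080·(19.5−10) = -0.7600
  SO₂ term: 0.0053·6.4^0.26·exp(0.059·86-0.7600) = 0.6418
  Cl⁻ term: 0.01025·9.7^0.27·exp(0.036·86+0.049·19.5) = 1.088
  sum: 0.6418 + 1.088 → r_corr = 1.73 μm/a
  mass loss = 1.73 μm/a × 8.96 g/cm³ = 15.5 g·m⁻²·a⁻¹
zinc: f(T) = -0.071·(T−10) [T>10 °C] = -0.6745
  SO₂ term: 0.0129·6.4^0.44·exp(0.046·86-0.6745) = 0.777
  Cl⁻ term: 0.0175·9.7^0.57·exp(0.008·86+0.085·19.5) = 0.667
  sum: 0.777 + 0.667 → r_corr = 1.444 μm/a
  mass loss = 1.444 μm/a × 7.14 g/cm³ = 10.31 g·m⁻²·a⁻¹
Ordering by g·m⁻²·a⁻¹: copper (15.5) > zinc (10.3)

zinc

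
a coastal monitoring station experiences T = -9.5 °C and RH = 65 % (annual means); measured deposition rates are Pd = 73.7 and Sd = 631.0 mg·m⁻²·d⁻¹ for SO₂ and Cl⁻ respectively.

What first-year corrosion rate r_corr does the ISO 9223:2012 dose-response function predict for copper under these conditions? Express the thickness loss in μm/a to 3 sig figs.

r_corr = 0.445 μm/a

copper: T≤10 °C ⇒ hinge +0.126·(-9.5−10) = -2.4570
  SO₂ term: 0.0053·73.7^0.26·exp(0.059·65-2.4570) = 0.06431
  Cl⁻ term: 0.01025·631.0^0.27·exp(0.036·65+0.049·-9.5) = 0.3809
  r_corr = 0.06431 + 0.3809 = 0.4452 μm/a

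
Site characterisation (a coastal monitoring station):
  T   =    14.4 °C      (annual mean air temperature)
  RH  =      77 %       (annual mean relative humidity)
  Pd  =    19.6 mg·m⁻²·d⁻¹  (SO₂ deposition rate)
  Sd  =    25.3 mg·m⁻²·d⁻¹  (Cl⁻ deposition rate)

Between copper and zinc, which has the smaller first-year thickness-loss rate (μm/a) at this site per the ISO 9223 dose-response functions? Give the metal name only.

copper: temperature factor f = -0.080·(4.4) = -0.3520
  Pd branch = 0.0053·Pd^0.26·e^(0.059·RH+f) = 0.7593 μm/a
  Sd branch = 0.01025·Sd^0.27·e^(0.036·RH+0.049·T) = 0.7941 μm/a
  sum: 0.7593 + 0.7941 → r_corr = 1.553 μm/a
zinc: temperature factor f = -0.071·(4.4) = -0.3124
  Pd branch = 0.0129·Pd^0.44·e^(0.046·RH+f) = 1.207 μm/a
  Sd branch = 0.0175·Sd^0.57·e^(0.008·RH+0.085·T) = 0.6949 μm/a
  sum: 1.207 + 0.6949 → r_corr = 1.902 μm/a
Ordering by μm/a: zinc (1.9) > copper (1.55)

copper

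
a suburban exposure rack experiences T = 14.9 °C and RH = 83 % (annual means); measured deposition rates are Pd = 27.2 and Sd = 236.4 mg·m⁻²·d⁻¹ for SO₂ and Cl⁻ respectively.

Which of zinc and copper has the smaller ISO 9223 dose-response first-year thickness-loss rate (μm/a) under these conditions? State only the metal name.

zinc: temperature factor f = -0.071·(4.9) = -0.3479
  Pd branch = 0.0129·Pd^0.44·e^(0.046·RH+f) = 1.774 μm/a
  Sd branch = 0.0175·Sd^0.57·e^(0.008·RH+0.085·T) = 2.719 μm/a
  sum: 1.774 + 2.719 → r_corr = 4.493 μm/a
copper: temperature factor f = -0.080·(4.9) = -0.3920
  SO₂ term: 0.0053·27.2^0.26·exp(0.059·83-0.3920) = 1.132
  Cl⁻ term: 0.01025·236.4^0.27·exp(0.036·83+0.049·14.9) = 1.847
  sum: 1.132 + 1.847 → r_corr = 2.978 μm/a
Ordering by μm/a: zinc (4.49) > copper (2.98)

copper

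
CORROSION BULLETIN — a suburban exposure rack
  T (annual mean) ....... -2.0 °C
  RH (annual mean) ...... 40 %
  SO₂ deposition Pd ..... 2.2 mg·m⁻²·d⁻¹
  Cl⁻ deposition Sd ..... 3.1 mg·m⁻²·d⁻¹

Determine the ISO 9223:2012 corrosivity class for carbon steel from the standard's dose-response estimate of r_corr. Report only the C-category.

C2

carbon steel: T≤10 °C ⇒ hinge +0.150·(-2.0−10) = -1.8000
  Pd branch = 1.77·Pd^0.52·e^(0.02·RH+f) = 0.9812 μm/a
  Sd branch = 0.102·Sd^0.62·e^(0.033·RH+0.04·T) = 0.7108 μm/a
  r_corr = 0.9812 + 0.7108 = 1.692 μm/a
ISO 9223 Table 2 (carbon steel): 1.3 < 1.69 ≤ 25 μm/a ⇒ C2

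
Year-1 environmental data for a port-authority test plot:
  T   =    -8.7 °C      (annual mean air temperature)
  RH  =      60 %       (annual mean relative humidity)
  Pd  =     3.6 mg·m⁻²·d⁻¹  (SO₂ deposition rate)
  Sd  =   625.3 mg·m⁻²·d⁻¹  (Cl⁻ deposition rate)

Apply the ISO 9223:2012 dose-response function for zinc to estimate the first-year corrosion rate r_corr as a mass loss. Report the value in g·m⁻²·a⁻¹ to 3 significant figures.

r_corr = 5.04 g·m⁻²·a⁻¹

zinc: temperature factor f = +0.038·(-18.7) = -0.7106
  Pd branch = 0.0129·Pd^0.44·e^(0.046·RH+f) = 0.176 μm/a
  Sd branch = 0.0175·Sd^0.57·e^(0.008·RH+0.085·T) = 0.5298 μm/a
  r_corr = 0.176 + 0.5298 = 0.7058 μm/a
Convert to mass loss: 0.7058 μm/a × 7.14 g/cm³ = 5.039 g·m⁻²·a⁻¹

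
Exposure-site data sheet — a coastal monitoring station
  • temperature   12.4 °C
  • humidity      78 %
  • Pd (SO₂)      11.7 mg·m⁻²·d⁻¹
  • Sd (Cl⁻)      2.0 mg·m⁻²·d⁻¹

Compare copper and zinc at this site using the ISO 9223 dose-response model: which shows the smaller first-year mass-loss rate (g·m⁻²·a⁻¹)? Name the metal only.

copper: temperature factor f = -0.080·(2.4) = -0.1920
  Pd branch = 0.0053·Pd^0.26·e^(0.059·RH+f) = 0.8265 μm/a
  Cl⁻ term: 0.01025·2.0^0.27·exp(0.036·78+0.049·12.4) = 0.3762
  r_corr = 0.8265 + 0.3762 = 1.203 μm/a
  mass loss = 1.203 μm/a × 8.96 g/cm³ = 10.78 g·m⁻²·a⁻¹
zinc: T>10 °C ⇒ hinge -0.071·(12.4−10) = -0.1704
  SO₂ term: 0.0129·11.7^0.44·exp(0.046·78-0.1704) = 1.161
  Sd branch = 0.0175·Sd^0.57·e^(0.008·RH+0.085·T) = 0.1391 μm/a
  r_corr = 1.161 + 0.1391 = 1.3 μm/a
  mass loss = 1.3 μm/a × 7.14 g/cm³ = 9.283 g·m⁻²·a⁻¹
Ordering by g·m⁻²·a⁻¹: copper (10.8) > zinc (9.28)

zinc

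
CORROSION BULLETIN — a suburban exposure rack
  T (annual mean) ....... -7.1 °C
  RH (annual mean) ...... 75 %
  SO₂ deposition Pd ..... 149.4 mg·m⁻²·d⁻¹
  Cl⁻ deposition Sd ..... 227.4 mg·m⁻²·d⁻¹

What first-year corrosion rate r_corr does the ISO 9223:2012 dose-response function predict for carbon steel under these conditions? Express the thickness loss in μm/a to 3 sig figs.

carbon steel: temperature factor f = +0.150·(-17.1) = -2.5650
  Pd branch = 1.77·Pd^0.52·e^(0.02·RH+f) = 8.244 μm/a
  Cl⁻ term: 0.102·227.4^0.62·exp(0.033·75+0.04·-7.1) = 26.38
  r_corr = 8.244 + 26.38 = 34.63 μm/a

r_corr = 34.6 μm/a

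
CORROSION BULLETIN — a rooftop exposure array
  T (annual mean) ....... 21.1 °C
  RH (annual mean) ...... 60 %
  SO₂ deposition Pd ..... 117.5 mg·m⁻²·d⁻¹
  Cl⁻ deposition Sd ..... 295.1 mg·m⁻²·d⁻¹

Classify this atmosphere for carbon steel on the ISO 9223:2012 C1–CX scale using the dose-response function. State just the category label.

carbon steel: f(T) = -0.054·(T−10) [T>10 °C] = -0.5994
  sulphur-dioxide contribution → 38.48 μm/a
  chloride contribution → 58.4 μm/a
  ⇒ r_corr(carbon steel) = 96.88 μm/a
Category bounds: 80…200 μm/a bracket r_corr ⇒ C5

C5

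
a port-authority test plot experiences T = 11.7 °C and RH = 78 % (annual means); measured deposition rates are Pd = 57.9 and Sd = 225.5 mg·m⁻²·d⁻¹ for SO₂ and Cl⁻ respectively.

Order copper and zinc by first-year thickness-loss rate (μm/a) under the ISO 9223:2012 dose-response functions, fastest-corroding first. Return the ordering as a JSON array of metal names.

copper: temperature factor f = -0.080·(1.7) = -0.1360
  sulphur-dioxide contribution → 1.325 μm/a
  chloride contribution → 1.302 μm/a
  total first-year rate 2.627 μm/a
zinc: T>10 °C ⇒ hinge -0.071·(11.7−10) = -0.1207
  sulphur-dioxide contribution → 2.466 μm/a
  chloride contribution → 1.937 μm/a
  ⇒ r_corr(zinc) = 4.404 μm/a
Ordering by μm/a: zinc (4.4) > copper (2.63)

["zinc", "copper"]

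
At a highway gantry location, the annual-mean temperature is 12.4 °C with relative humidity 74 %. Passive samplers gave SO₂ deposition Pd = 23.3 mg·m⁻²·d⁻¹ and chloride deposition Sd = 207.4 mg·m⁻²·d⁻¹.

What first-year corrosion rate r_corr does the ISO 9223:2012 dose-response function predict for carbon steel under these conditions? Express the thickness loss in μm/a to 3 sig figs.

r_corr = 87.7 μm/a

carbon steel: T>10 °C ⇒ hinge -0.054·(12.4−10) = -0.1296
  Pd branch = 1.77·Pd^0.52·e^(0.02·RH+f) = 35.11 μm/a
  Cl⁻ term: 0.102·207.4^0.62·exp(0.033·74+0.04·12.4) = 52.6
  r_corr = 35.11 + 52.6 = 87.71 μm/a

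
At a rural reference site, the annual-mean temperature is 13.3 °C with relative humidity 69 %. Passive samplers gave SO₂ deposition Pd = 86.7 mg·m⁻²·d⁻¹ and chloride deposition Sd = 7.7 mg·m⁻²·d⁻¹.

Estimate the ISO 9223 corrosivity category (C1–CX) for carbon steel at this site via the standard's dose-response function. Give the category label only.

C4

carbon steel: T>10 °C ⇒ hinge -0.054·(13.3−10) = -0.1782
  Pd branch = 1.77·Pd^0.52·e^(0.02·RH+f) = 59.93 μm/a
  Sd branch = 0.102·Sd^0.62·e^(0.033·RH+0.04·T) = 6 μm/a
  r_corr = 59.93 + 6 = 65.93 μm/a
65.9 μm/a falls in (50, 80] for carbon steel → category C4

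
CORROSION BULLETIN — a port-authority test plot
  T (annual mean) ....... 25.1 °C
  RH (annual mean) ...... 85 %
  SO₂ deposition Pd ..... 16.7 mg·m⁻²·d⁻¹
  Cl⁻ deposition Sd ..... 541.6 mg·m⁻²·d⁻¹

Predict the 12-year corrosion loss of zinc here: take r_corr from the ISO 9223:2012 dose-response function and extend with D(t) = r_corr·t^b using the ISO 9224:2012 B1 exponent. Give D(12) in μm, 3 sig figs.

zinc: f(T) = -0.071·(T−10) [T>10 °C] = -1.0721
  Pd branch = 0.0129·Pd^0.44·e^(0.046·RH+f) = 0.7604 μm/a
  Cl⁻ term: 0.0175·541.6^0.57·exp(0.008·85+0.085·25.1) = 10.55
  sum: 0.7604 + 10.55 → r_corr = 11.31 μm/a
Long-term exponent b (ISO 9224 Table 2, B1) = 0.813
  D(12) = 11.31 × 12^0.813 = 11.31 × 7.54 = 85.26 μm

D(12) = 85.3 μm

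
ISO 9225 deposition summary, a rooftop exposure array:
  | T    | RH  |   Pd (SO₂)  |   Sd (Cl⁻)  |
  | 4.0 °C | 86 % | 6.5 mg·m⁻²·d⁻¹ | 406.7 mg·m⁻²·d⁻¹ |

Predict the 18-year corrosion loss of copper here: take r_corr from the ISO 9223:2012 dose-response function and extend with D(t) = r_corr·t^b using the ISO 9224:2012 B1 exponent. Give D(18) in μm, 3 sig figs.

copper: temperature factor f = +0.126·(-6.0) = -0.7560
  Pd branch = 0.0053·Pd^0.26·e^(0.059·RH+f) = 0.647 μm/a
  Sd branch = 0.01025·Sd^0.27·e^(0.036·RH+0.049·T) = 1.396 μm/a
  sum: 0.647 + 1.396 → r_corr = 2.043 μm/a
Long-term exponent b (ISO 9224 Table 2, B1) = 0.667
  D(18) = 2.043 × 18^0.667 = 2.043 × 6.875 = 14.05 μm

D(18) = 14.0 μm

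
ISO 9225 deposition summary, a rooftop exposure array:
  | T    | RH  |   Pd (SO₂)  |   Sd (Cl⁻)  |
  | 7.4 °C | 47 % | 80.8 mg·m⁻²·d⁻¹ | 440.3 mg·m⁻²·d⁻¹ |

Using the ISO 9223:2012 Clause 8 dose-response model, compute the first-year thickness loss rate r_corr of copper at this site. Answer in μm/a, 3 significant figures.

r_corr = 0.605 μm/a

copper: f(T) = +0.126·(T−10) [T≤10 °C] = -0.3276
  SO₂ term: 0.0053·80.8^0.26·exp(0.059·47-0.3276) = 0.1915
  Sd branch = 0.01025·Sd^0.27·e^(0.036·RH+0.049·T) = 0.4138 μm/a
  sum: 0.1915 + 0.4138 → r_corr = 0.6054 μm/a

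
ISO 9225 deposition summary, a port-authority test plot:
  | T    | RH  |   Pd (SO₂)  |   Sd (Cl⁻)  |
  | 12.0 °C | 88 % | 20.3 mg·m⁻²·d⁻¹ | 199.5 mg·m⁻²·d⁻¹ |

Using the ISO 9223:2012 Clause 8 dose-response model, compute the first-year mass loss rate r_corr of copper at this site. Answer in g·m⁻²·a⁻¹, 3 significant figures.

copper: temperature factor f = -0.080·(2.0) = -0.1600
  Pd branch = 0.0053·Pd^0.26·e^(0.059·RH+f) = 1.777 μm/a
  Cl⁻ term: 0.01025·199.5^0.27·exp(0.036·88+0.049·12.0) = 1.832
  sum: 1.777 + 1.832 → r_corr = 3.609 μm/a
Convert to mass loss: 3.609 μm/a × 8.96 g/cm³ = 32.33 g·m⁻²·a⁻¹

r_corr = 32.3 g·m⁻²·a⁻¹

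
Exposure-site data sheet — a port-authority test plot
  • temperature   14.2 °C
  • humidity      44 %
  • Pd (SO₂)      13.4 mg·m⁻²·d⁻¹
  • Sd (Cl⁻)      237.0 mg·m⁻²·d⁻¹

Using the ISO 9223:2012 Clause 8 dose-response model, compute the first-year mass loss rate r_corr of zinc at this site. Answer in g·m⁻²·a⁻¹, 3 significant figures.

r_corr = 15.0 g·m⁻²·a⁻¹

zinc: T>10 °C ⇒ hinge -0.071·(14.2−10) = -0.2982
  sulphur-dioxide contribution → 0.227 μm/a
  chloride contribution → 1.878 μm/a
  ⇒ r_corr(zinc) = 2.105 μm/a
Convert to mass loss: 2.105 μm/a × 7.14 g/cm³ = 15.03 g·m⁻²·a⁻¹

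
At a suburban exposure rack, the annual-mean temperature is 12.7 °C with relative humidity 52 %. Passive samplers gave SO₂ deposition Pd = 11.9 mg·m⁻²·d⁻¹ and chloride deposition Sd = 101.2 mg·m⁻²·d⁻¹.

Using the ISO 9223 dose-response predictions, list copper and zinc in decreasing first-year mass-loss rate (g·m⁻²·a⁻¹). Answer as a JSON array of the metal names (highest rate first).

copper: T>10 °C ⇒ hinge -0.080·(12.7−10) = -0.2160
  sulphur-dioxide contribution → 0.1748 μm/a
  chloride contribution → 0.4319 μm/a
  ⇒ r_corr(copper) = 0.6067 μm/a
  mass loss = 0.6067 μm/a × 8.96 g/cm³ = 5.436 g·m⁻²·a⁻¹
zinc: T>10 °C ⇒ hinge -0.071·(12.7−10) = -0.1917
  sulphur-dioxide contribution → 0.3463 μm/a
  chloride contribution → 1.085 μm/a
  ⇒ r_corr(zinc) = 1.431 μm/a
  mass loss = 1.431 μm/a × 7.14 g/cm³ = 10.22 g·m⁻²·a⁻¹
Ordering by g·m⁻²·a⁻¹: zinc (10.2) > copper (5.44)

["zinc", "copper"]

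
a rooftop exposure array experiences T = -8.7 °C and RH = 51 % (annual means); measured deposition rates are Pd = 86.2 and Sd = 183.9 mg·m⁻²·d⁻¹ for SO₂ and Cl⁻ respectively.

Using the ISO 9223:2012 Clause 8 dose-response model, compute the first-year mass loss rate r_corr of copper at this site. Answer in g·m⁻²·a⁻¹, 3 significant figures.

r_corr = 1.83 g·m⁻²·a⁻¹

copper: T≤10 °C ⇒ hinge +0.126·(-8.7−10) = -2.3562
  SO₂ term: 0.0053·86.2^0.26·exp(0.059·51-2.3562) = 0.03244
  Cl⁻ term: 0.01025·183.9^0.27·exp(0.036·51+0.049·-8.7) = 0.1715
  r_corr = 0.03244 + 0.1715 = 0.204 μm/a
Convert to mass loss: 0.204 μm/a × 8.96 g/cm³ = 1.828 g·m⁻²·a⁻¹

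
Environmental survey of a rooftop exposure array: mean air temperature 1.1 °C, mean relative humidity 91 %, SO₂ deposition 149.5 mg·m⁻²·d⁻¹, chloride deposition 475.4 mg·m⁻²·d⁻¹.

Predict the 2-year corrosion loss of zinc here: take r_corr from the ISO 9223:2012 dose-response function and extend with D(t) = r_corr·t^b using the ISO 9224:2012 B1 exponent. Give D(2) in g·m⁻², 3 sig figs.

D(2) = 85.5 g·m⁻²

zinc: T≤10 °C ⇒ hinge +0.038·(1.1−10) = -0.3382
  SO₂ term: 0.0129·149.5^0.44·exp(0.046·91-0.3382) = 5.477
  Cl⁻ term: 0.0175·475.4^0.57·exp(0.008·91+0.085·1.1) = 1.336
  sum: 5.477 + 1.336 → r_corr = 6.812 μm/a
Long-term exponent b (ISO 9224 Table 2, B1) = 0.813
  D(2) = 6.812 × 2^0.813 = 6.812 × 1.757 = 11.97 μm
  Mass loss = 11.97 μm × 7.14 g/cm³ = 85.45 g·m⁻²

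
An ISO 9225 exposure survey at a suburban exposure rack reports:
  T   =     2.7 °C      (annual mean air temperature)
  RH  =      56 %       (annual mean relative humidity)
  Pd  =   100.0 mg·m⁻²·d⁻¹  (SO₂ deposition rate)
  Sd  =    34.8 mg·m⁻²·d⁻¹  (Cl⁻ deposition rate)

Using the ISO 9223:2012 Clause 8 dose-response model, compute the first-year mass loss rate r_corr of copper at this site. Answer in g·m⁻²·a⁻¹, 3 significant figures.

r_corr = 3.76 g·m⁻²·a⁻¹

copper: temperature factor f = +0.126·(-7.3) = -0.9198
  Pd branch = 0.0053·Pd^0.26·e^(0.059·RH+f) = 0.1904 μm/a
  Cl⁻ term: 0.01025·34.8^0.27·exp(0.036·56+0.049·2.7) = 0.2291
  r_corr = 0.1904 + 0.2291 = 0.4195 μm/a
Convert to mass loss: 0.4195 μm/a × 8.96 g/cm³ = 3.759 g·m⁻²·a⁻¹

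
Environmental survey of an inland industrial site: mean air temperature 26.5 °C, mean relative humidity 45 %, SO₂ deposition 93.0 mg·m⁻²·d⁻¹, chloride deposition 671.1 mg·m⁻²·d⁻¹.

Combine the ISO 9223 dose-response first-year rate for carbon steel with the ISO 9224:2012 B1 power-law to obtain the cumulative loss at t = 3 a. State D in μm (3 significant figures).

D(3) = 164 μm

carbon steel: temperature factor f = -0.054·(16.5) = -0.8910
  Pd branch = 1.77·Pd^0.52·e^(0.02·RH+f) = 18.86 μm/a
  Sd branch = 0.102·Sd^0.62·e^(0.033·RH+0.04·T) = 73.53 μm/a
  r_corr = 18.86 + 73.53 = 92.39 μm/a
Power-law: D(3) = r_corr · 3^0.523
  D(3) = 92.39 × 3^0.523 = 92.39 × 1.776 = 164.1 μm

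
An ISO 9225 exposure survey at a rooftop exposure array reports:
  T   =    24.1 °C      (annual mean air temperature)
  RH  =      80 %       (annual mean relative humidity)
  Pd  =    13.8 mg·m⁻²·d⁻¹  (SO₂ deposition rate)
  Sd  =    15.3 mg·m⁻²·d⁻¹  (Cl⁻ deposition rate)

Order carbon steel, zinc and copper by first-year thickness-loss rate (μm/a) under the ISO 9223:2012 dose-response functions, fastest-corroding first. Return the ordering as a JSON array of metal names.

["carbon steel", "zinc", "copper"]

carbon steel: T>10 °C ⇒ hinge -0.054·(24.1−10) = -0.7614
  Pd branch = 1.77·Pd^0.52·e^(0.02·RH+f) = 16.03 μm/a
  Sd branch = 0.102·Sd^0.62·e^(0.033·RH+0.04·T) = 20.34 μm/a
  r_corr = 16.03 + 20.34 = 36.37 μm/a
zinc: T>10 °C ⇒ hinge -0.071·(24.1−10) = -1.0011
  Pd branch = 0.0129·Pd^0.44·e^(0.046·RH+f) = 0.5964 μm/a
  Sd branch = 0.0175·Sd^0.57·e^(0.008·RH+0.085·T) = 1.219 μm/a
  r_corr = 0.5964 + 1.219 = 1.815 μm/a
copper: f(T) = -0.080·(T−10) [T>10 °C] = -1.1280
  SO₂ term: 0.0053·13.8^0.26·exp(0.059·80-1.1280) = 0.3807
  Sd branch = 0.01025·Sd^0.27·e^(0.036·RH+0.049·T) = 1.242 μm/a
  sum: 0.3807 + 1.242 → r_corr = 1.623 μm/a
Ordering by μm/a: carbon steel (36.4) > zinc (1.82) > copper (1.62)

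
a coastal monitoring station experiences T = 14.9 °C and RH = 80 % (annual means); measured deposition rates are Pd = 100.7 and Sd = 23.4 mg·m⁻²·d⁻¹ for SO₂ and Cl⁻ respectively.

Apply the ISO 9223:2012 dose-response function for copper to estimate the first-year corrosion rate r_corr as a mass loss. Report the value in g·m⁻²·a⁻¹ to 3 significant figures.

copper: T>10 °C ⇒ hinge -0.080·(14.9−10) = -0.3920
  SO₂ term: 0.0053·100.7^0.26·exp(0.059·80-0.3920) = 1.333
  Cl⁻ term: 0.01025·23.4^0.27·exp(0.036·80+0.049·14.9) = 0.8877
  r_corr = 1.333 + 0.8877 = 2.22 μm/a
Convert to mass loss: 2.22 μm/a × 8.96 g/cm³ = 19.89 g·m⁻²·a⁻¹

r_corr = 19.9 g·m⁻²·a⁻¹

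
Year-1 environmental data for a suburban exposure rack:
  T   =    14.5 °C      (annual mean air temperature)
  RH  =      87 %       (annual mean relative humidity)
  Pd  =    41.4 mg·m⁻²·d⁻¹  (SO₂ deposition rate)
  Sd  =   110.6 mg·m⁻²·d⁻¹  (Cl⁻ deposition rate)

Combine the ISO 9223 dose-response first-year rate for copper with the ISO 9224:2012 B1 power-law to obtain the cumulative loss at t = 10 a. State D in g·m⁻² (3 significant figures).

copper: temperature factor f = -0.080·(4.5) = -0.3600
  sulphur-dioxide contribution → 1.65 μm/a
  chloride contribution → 1.703 μm/a
  ⇒ r_corr(copper) = 3.354 μm/a
ISO 9224: D(t) = r_corr · t^b with b = 0.667 (copper, B1)
  D(10) = 3.354 × 10^0.667 = 3.354 × 4.645 = 15.58 μm
  Mass loss = 15.58 μm × 8.96 g/cm³ = 139.6 g·m⁻²

D(10) = 140 g·m⁻²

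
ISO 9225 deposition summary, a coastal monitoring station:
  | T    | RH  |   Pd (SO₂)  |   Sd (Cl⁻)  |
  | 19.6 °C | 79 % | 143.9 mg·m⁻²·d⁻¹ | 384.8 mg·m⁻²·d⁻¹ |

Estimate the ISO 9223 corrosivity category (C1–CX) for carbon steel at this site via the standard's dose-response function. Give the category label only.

carbon steel: f(T) = -0.054·(T−10) [T>10 °C] = -0.5184
  SO₂ term: 1.77·143.9^0.52·exp(0.02·79-0.5184) = 67.8
  Sd branch = 0.102·Sd^0.62·e^(0.033·RH+0.04·T) = 121.4 μm/a
  sum: 67.8 + 121.4 → r_corr = 189.2 μm/a
189 μm/a falls in (80, 200] for carbon steel → category C5

C5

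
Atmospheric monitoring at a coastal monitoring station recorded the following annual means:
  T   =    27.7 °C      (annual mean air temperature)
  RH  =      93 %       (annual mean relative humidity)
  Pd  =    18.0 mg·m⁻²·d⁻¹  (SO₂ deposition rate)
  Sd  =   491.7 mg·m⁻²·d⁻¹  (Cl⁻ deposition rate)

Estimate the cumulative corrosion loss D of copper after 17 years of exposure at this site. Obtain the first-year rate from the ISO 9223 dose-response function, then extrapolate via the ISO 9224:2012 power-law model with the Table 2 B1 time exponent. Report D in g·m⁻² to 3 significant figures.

copper: T>10 °C ⇒ hinge -0.080·(27.7−10) = -1.4160
  sulphur-dioxide contribution → 0.6587 μm/a
  chloride contribution → 6.039 μm/a
  ⇒ r_corr(copper) = 6.698 μm/a
Power-law: D(17) = r_corr · 17^0.667
  D(17) = 6.698 × 17^0.667 = 6.698 × 6.618 = 44.32 μm
  Mass loss = 44.32 μm × 8.96 g/cm³ = 397.1 g·m⁻²

D(17) = 397 g·m⁻²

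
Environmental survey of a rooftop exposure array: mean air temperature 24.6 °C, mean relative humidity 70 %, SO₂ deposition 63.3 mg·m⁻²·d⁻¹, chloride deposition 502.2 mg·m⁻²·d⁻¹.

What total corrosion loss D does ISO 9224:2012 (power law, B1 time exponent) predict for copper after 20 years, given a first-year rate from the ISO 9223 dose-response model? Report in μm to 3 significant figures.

copper: temperature factor f = -0.080·(14.6) = -1.1680
  sulphur-dioxide contribution → 0.3013 μm/a
  chloride contribution → 2.28 μm/a
  ⇒ r_corr(copper) = 2.581 μm/a
ISO 9224: D(t) = r_corr · t^b with b = 0.667 (copper, B1)
  D(20) = 2.581 × 20^0.667 = 2.581 × 7.375 = 19.04 μm

D(20) = 19.0 μm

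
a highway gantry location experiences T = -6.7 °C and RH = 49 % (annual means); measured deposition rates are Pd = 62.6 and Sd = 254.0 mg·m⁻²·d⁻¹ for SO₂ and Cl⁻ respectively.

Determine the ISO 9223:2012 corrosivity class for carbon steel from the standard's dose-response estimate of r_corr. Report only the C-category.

carbon steel: temperature factor f = +0.150·(-16.7) = -2.5050
  sulphur-dioxide contribution → 3.31 μm/a
  chloride contribution → 12.17 μm/a
  ⇒ r_corr(carbon steel) = 15.49 μm/a
Category bounds: 1.3…25 μm/a bracket r_corr ⇒ C2

C2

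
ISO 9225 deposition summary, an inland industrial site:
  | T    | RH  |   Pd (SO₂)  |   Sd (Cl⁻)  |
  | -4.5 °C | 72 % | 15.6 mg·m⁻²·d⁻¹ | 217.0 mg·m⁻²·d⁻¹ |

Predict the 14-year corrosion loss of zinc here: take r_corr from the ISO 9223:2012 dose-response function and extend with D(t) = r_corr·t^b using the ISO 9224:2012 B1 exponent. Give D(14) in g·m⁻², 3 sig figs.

D(14) = 69.5 g·m⁻²

zinc: temperature factor f = +0.038·(-14.5) = -0.5510
  sulphur-dioxide contribution → 0.6834 μm/a
  chloride contribution → 0.4559 μm/a
  total first-year rate 1.139 μm/a
ISO 9224: D(t) = r_corr · t^b with b = 0.813 (zinc, B1)
  D(14) = 1.139 × 14^0.813 = 1.139 × 8.547 = 9.737 μm
  Mass loss = 9.737 μm × 7.14 g/cm³ = 69.52 g·m⁻²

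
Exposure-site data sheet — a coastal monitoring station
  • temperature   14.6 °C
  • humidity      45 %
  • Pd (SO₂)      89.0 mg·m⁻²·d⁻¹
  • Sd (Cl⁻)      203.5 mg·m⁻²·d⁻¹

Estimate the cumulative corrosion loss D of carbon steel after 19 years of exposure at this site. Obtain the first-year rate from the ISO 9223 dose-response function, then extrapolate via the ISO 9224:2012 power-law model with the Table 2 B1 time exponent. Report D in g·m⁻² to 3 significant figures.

D(19) = 2.08e+03 g·m⁻²

carbon steel: temperature factor f = -0.054·(4.6) = -0.2484
  Pd branch = 1.77·Pd^0.52·e^(0.02·RH+f) = 35.05 μm/a
  Sd branch = 0.102·Sd^0.62·e^(0.033·RH+0.04·T) = 21.8 μm/a
  sum: 35.05 + 21.8 → r_corr = 56.85 μm/a
ISO 9224: D(t) = r_corr · t^b with b = 0.523 (carbon steel, B1)
  D(19) = 56.85 × 19^0.523 = 56.85 × 4.664 = 265.2 μm
  Mass loss = 265.2 μm × 7.85 g/cm³ = 2081 g·m⁻²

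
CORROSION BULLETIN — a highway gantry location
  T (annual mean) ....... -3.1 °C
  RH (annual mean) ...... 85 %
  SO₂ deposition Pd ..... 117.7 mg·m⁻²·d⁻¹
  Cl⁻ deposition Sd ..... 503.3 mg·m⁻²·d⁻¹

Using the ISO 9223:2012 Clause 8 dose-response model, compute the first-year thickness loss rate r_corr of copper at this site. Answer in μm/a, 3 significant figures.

r_corr = 1.54 μm/a

copper: T≤10 °C ⇒ hinge +0.126·(-3.1−10) = -1.6506
  SO₂ term: 0.0053·117.7^0.26·exp(0.059·85-1.6506) = 0.5294
  Sd branch = 0.01025·Sd^0.27·e^(0.036·RH+0.049·T) = 1.007 μm/a
  r_corr = 0.5294 + 1.007 = 1.537 μm/a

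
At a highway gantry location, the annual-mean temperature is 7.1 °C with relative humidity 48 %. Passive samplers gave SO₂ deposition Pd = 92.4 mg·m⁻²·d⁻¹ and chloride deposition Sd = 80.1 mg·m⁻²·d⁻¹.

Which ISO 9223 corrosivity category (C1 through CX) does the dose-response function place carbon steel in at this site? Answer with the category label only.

C3

carbon steel: f(T) = +0.150·(T−10) [T≤10 °C] = -0.4350
  Pd branch = 1.77·Pd^0.52·e^(0.02·RH+f) = 31.49 μm/a
  Sd branch = 0.102·Sd^0.62·e^(0.033·RH+0.04·T) = 10 μm/a
  sum: 31.49 + 10 → r_corr = 41.49 μm/a
41.5 μm/a falls in (25, 50] for carbon steel → category C3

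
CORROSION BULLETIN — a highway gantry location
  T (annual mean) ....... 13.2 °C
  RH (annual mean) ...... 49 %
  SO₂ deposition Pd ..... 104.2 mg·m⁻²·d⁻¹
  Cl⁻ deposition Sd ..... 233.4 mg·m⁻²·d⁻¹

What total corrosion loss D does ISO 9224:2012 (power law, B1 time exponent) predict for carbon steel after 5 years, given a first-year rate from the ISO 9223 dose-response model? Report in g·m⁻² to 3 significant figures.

D(5) = 1.28e+03 g·m⁻²

carbon steel: f(T) = -0.054·(T−10) [T>10 °C] = -0.1728
  sulphur-dioxide contribution → 44.45 μm/a
  chloride contribution → 25.61 μm/a
  total first-year rate 70.05 μm/a
Long-term exponent b (ISO 9224 Table 2, B1) = 0.523
  D(5) = 70.05 × 5^0.523 = 70.05 × 2.32 = 162.6 μm
  Mass loss = 162.6 μm × 7.85 g/cm³ = 1276 g·m⁻²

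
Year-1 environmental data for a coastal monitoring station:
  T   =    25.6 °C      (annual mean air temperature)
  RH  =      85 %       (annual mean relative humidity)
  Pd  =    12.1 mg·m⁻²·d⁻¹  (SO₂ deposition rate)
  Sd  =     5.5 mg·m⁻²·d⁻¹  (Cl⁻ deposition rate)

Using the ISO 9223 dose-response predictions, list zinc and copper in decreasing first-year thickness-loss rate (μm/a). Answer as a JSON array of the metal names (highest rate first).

zinc: T>10 °C ⇒ hinge -0.071·(25.6−10) = -1.1076
  SO₂ term: 0.0129·12.1^0.44·exp(0.046·85-1.1076) = 0.6369
  Cl⁻ term: 0.0175·5.5^0.57·exp(0.008·85+0.085·25.6) = 0.8042
  sum: 0.6369 + 0.8042 → r_corr = 1.441 μm/a
copper: T>10 °C ⇒ hinge -0.080·(25.6−10) = -1.2480
  Pd branch = 0.0053·Pd^0.26·e^(0.059·RH+f) = 0.4383 μm/a
  Cl⁻ term: 0.01025·5.5^0.27·exp(0.036·85+0.049·25.6) = 1.214
  r_corr = 0.4383 + 1.214 = 1.653 μm/a
Ordering by μm/a: copper (1.65) > zinc (1.44)

["copper", "zinc"]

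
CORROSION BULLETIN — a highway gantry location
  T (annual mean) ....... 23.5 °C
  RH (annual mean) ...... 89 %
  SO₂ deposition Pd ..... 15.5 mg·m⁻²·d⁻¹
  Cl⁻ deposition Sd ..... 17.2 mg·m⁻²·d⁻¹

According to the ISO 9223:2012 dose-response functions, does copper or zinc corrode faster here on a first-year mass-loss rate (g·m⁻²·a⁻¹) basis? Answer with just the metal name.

copper: f(T) = -0.080·(T−10) [T>10 °C] = -1.0800
  SO₂ term: 0.0053·15.5^0.26·exp(0.059·89-1.0800) = 0.7002
  Cl⁻ term: 0.01025·17.2^0.27·exp(0.036·89+0.049·23.5) = 1.721
  r_corr = 0.7002 + 1.721 = 2.422 μm/a
  mass loss = 2.422 μm/a × 8.96 g/cm³ = 21.7 g·m⁻²·a⁻¹
zinc: T>10 °C ⇒ hinge -0.071·(23.5−10) = -0.9585
  SO₂ term: 0.0129·15.5^0.44·exp(0.046·89-0.9585) = 0.991
  Cl⁻ term: 0.0175·17.2^0.57·exp(0.008·89+0.085·23.5) = 1.33
  r_corr = 0.991 + 1.33 = 2.321 μm/a
  mass loss = 2.321 μm/a × 7.14 g/cm³ = 16.58 g·m⁻²·a⁻¹
Ordering by g·m⁻²·a⁻¹: copper (21.7) > zinc (16.6)

copper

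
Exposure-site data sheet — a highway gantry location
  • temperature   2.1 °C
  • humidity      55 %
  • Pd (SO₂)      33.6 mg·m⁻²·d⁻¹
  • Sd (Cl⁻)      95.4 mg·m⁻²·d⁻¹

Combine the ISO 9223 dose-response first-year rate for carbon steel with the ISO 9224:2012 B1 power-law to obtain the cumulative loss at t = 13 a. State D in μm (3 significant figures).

carbon steel: temperature factor f = +0.150·(-7.9) = -1.1850
  Pd branch = 1.77·Pd^0.52·e^(0.02·RH+f) = 10.11 μm/a
  Cl⁻ term: 0.102·95.4^0.62·exp(0.033·55+0.04·2.1) = 11.5
  r_corr = 10.11 + 11.5 = 21.61 μm/a
Long-term exponent b (ISO 9224 Table 2, B1) = 0.523
  D(13) = 21.61 × 13^0.523 = 21.61 × 3.825 = 82.65 μm

D(13) = 82.6 μm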